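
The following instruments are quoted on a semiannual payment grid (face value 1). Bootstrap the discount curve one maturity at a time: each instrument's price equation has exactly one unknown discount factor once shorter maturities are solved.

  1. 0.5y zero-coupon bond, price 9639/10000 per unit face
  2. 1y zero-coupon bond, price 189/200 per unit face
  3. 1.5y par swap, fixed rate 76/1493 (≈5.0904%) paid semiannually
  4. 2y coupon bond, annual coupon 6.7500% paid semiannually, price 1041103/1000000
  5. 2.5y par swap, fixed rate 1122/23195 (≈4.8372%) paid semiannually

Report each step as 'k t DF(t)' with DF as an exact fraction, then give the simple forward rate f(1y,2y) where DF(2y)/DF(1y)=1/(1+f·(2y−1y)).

step 1 [0.5y] zero: DF = P = 9639/10000 ≈ 0.963900
step 2 [1y] zero: DF = P = 189/200 ≈ 0.945000
step 3 [1.5y] swap r/2=38/1493: DF=(1 − 38/1493·(0.963900+0.945000))/(1+38/1493) = 4639/5000 ≈ 0.927800
step 4 [2y] bond c/2=27/800: DF=(1041103/1000000 − 27/800·(0.963900+0.945000+0.927800))/(1+27/800) = 1829/2000 ≈ 0.914500
step 5 [2.5y] swap r/2=561/23195: DF=(1 − 561/23195·(0.963900+0.945000+0.927800+0.914500))/(1+561/23195) = 4439/5000 ≈ 0.887800

1 1/2 9639/10000
2 1 189/200
3 3/2 4639/5000
4 2 1829/2000
5 5/2 4439/5000
f(1y,2y) = ((189/200)/(1829/2000) − 1)/(1) = 61/1829 ≈ 3.3352%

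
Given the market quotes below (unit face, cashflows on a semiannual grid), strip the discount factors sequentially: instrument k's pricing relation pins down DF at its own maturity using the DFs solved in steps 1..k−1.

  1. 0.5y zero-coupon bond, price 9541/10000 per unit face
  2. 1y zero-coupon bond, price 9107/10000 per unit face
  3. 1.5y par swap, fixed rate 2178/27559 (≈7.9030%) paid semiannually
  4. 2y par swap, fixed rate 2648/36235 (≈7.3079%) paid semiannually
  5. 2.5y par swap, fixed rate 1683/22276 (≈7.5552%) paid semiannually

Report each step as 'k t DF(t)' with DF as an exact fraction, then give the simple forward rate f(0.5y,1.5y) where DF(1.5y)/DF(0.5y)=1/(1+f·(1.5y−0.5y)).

step 1 [0.5y] zero: DF = P = 9541/10000 ≈ 0.954100
step 2 [1y] zero: DF = P = 9107/10000 ≈ 0.910700
step 3 [1.5y] swap r/2=1089/27559: DF=(1 − 1089/27559·(0.954100+0.910700))/(1+1089/27559) = 8911/10000 ≈ 0.891100
step 4 [2y] swap r/2=1324/36235: DF=(1 − 1324/36235·(0.954100+0.910700+0.891100))/(1+1324/36235) = 2169/2500 ≈ 0.867600
step 5 [2.5y] swap r/2=1683/44552: DF=(1 − 1683/44552·(0.954100+0.910700+0.891100+0.867600))/(1+1683/44552) = 8317/10000 ≈ 0.831700

1 1/2 9541/10000
2 1 9107/10000
3 3/2 8911/10000
4 2 2169/2500
5 5/2 8317/10000
f(0.5y,1.5y) = ((9541/10000)/(8911/10000) − 1)/(1) = 90/1273 ≈ 7.0699%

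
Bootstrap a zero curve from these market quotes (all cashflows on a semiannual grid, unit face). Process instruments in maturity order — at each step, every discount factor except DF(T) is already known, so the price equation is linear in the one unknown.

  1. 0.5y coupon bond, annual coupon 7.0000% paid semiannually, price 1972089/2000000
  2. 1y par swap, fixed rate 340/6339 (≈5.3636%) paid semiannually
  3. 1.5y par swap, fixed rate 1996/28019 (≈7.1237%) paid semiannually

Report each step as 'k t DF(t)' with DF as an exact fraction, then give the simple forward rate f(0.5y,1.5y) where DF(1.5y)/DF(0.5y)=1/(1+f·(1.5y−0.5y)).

step 1 [0.5y] bond c/2=7/200: DF=(1972089/2000000 − 7/200·(0))/(1+7/200) = 9527/10000 ≈ 0.952700
step 2 [1y] swap r/2=170/6339: DF=(1 − 170/6339·(0.952700))/(1+170/6339) = 949/1000 ≈ 0.949000
step 3 [1.5y] swap r/2=998/28019: DF=(1 − 998/28019·(0.952700+0.949000))/(1+998/28019) = 4501/5000 ≈ 0.900200

1 1/2 9527/10000
2 1 949/1000
3 3/2 4501/5000
f(0.5y,1.5y) = ((9527/10000)/(4501/5000) − 1)/(1) = 75/1286 ≈ 5.8320%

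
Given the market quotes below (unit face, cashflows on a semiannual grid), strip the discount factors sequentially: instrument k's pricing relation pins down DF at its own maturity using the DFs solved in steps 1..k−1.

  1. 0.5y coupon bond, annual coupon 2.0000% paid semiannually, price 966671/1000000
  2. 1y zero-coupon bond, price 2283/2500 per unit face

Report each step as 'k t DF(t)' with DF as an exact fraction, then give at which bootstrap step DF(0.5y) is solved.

1 1/2 9571/10000
2 1 2283/2500
DF(0.5y) is solved at step 1

step 1 [0.5y] bond c/2=1/100: DF=(966671/1000000 − 1/100·(0))/(1+1/100) = 9571/10000 ≈ 0.957100
step 2 [1y] zero: DF = P = 2283/2500 ≈ 0.913200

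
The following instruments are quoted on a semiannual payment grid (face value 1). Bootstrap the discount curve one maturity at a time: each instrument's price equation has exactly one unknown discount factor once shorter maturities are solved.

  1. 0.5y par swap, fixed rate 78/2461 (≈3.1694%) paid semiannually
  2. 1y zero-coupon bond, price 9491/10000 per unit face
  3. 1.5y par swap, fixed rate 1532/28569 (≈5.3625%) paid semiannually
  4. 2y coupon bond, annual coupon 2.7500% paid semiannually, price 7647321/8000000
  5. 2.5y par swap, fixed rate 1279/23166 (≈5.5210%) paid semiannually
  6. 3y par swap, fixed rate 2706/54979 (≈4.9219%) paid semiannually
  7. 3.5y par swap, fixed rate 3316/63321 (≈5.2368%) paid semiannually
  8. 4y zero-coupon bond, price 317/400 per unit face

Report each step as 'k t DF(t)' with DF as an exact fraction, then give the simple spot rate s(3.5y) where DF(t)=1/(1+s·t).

step 1 [0.5y] swap r/2=39/2461: DF=(1 − 39/2461·(0))/(1+39/2461) = 2461/2500 ≈ 0.984400
step 2 [1y] zero: DF = P = 9491/10000 ≈ 0.949100
step 3 [1.5y] swap r/2=766/28569: DF=(1 − 766/28569·(0.984400+0.949100))/(1+766/28569) = 4617/5000 ≈ 0.923400
step 4 [2y] bond c/2=11/800: DF=(7647321/8000000 − 11/800·(0.984400+0.949100+0.923400))/(1+11/800) = 4521/5000 ≈ 0.904200
step 5 [2.5y] swap r/2=1279/46332: DF=(1 − 1279/46332·(0.984400+0.949100+0.923400+0.904200))/(1+1279/46332) = 8721/10000 ≈ 0.872100
step 6 [3y] swap r/2=1353/54979: DF=(1 − 1353/54979·(0.984400+0.949100+0.923400+0.904200+0.872100))/(1+1353/54979) = 8647/10000 ≈ 0.864700
step 7 [3.5y] swap r/2=1658/63321: DF=(1 − 1658/63321·(0.984400+0.949100+0.923400+0.904200+0.872100+0.864700))/(1+1658/63321) = 4171/5000 ≈ 0.834200
step 8 [4y] zero: DF = P = 317/400 ≈ 0.792500

1 1/2 2461/2500
2 1 9491/10000
3 3/2 4617/5000
4 2 4521/5000
5 5/2 8721/10000
6 3 8647/10000
7 7/2 4171/5000
8 4 317/400
s(3.5y) = (1/(4171/5000) − 1)/(7/2) = 1658/29197 ≈ 5.6787%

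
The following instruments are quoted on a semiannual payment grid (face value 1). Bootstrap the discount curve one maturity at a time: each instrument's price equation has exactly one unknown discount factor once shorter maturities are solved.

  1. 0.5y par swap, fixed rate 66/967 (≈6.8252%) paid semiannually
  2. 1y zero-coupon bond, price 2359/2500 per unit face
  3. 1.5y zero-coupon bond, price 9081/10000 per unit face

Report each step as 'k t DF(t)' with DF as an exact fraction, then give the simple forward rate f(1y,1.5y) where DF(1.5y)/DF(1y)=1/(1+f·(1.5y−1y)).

step 1 [0.5y] swap r/2=33/967: DF=(1 − 33/967·(0))/(1+33/967) = 967/1000 ≈ 0.967000
step 2 [1y] zero: DF = P = 2359/2500 ≈ 0.943600
step 3 [1.5y] zero: DF = P = 9081/10000 ≈ 0.908100

1 1/2 967/1000
2 1 2359/2500
3 3/2 9081/10000
f(1y,1.5y) = ((2359/2500)/(9081/10000) − 1)/(1/2) = 710/9081 ≈ 7.8185%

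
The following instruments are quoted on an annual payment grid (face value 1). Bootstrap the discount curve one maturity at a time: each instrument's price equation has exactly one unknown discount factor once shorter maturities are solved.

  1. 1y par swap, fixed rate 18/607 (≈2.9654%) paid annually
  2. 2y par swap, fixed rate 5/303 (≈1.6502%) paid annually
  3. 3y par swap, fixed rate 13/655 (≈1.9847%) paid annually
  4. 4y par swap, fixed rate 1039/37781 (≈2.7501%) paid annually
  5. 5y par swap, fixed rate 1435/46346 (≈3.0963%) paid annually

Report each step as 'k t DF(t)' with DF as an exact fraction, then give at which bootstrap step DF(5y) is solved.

step 1 [1y] swap r/1=18/607: DF=(1 − 18/607·(0))/(1+18/607) = 607/625 ≈ 0.971200
step 2 [2y] swap r/1=5/303: DF=(1 − 5/303·(0.971200))/(1+5/303) = 121/125 ≈ 0.968000
step 3 [3y] swap r/1=13/655: DF=(1 − 13/655·(0.971200+0.968000))/(1+13/655) = 2357/2500 ≈ 0.942800
step 4 [4y] swap r/1=1039/37781: DF=(1 − 1039/37781·(0.971200+0.968000+0.942800))/(1+1039/37781) = 8961/10000 ≈ 0.896100
step 5 [5y] swap r/1=1435/46346: DF=(1 − 1435/46346·(0.971200+0.968000+0.942800+0.896100))/(1+1435/46346) = 1713/2000 ≈ 0.856500

1 1 607/625
2 2 121/125
3 3 2357/2500
4 4 8961/10000
5 5 1713/2000
DF(5y) is solved at step 5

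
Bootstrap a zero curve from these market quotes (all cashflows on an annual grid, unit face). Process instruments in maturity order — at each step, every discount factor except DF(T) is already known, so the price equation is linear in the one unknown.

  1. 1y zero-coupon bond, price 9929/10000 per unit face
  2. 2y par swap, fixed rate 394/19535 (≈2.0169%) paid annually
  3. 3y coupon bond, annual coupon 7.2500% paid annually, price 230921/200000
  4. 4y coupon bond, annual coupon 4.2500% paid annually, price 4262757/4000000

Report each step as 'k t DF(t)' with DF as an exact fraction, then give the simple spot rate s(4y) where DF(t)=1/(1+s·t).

step 1 [1y] zero: DF = P = 9929/10000 ≈ 0.992900
step 2 [2y] swap r/1=394/19535: DF=(1 − 394/19535·(0.992900))/(1+394/19535) = 4803/5000 ≈ 0.960600
step 3 [3y] bond c/1=29/400: DF=(230921/200000 − 29/400·(0.992900+0.960600))/(1+29/400) = 1889/2000 ≈ 0.944500
step 4 [4y] bond c/1=17/400: DF=(4262757/4000000 − 17/400·(0.992900+0.960600+0.944500))/(1+17/400) = 9041/10000 ≈ 0.904100

1 1 9929/10000
2 2 4803/5000
3 3 1889/2000
4 4 9041/10000
s(4y) = (1/(9041/10000) − 1)/(4) = 959/36164 ≈ 2.6518%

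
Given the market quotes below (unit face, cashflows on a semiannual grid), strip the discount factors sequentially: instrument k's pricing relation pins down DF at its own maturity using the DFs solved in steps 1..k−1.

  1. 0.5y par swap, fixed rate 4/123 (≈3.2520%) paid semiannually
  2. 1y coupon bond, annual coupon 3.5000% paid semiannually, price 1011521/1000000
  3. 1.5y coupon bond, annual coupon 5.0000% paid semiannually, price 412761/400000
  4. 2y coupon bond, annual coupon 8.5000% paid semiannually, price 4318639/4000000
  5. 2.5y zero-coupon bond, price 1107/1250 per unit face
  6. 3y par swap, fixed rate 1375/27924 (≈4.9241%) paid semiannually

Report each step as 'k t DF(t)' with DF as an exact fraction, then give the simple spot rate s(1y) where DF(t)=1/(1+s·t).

1 1/2 123/125
2 1 2443/2500
3 3/2 9589/10000
4 2 4583/5000
5 5/2 1107/1250
6 3 69/80
s(1y) = (1/(2443/2500) − 1)/(1) = 57/2443 ≈ 2.3332%

step 1 [0.5y] swap r/2=2/123: DF=(1 − 2/123·(0))/(1+2/123) = 123/125 ≈ 0.984000
step 2 [1y] bond c/2=7/400: DF=(1011521/1000000 − 7/400·(0.984000))/(1+7/400) = 2443/2500 ≈ 0.977200
step 3 [1.5y] bond c/2=1/40: DF=(412761/400000 − 1/40·(0.984000+0.977200))/(1+1/40) = 9589/10000 ≈ 0.958900
step 4 [2y] bond c/2=17/400: DF=(4318639/4000000 − 17/400·(0.984000+0.977200+0.958900))/(1+17/400) = 4583/5000 ≈ 0.916600
step 5 [2.5y] zero: DF = P = 1107/1250 ≈ 0.885600
step 6 [3y] swap r/2=1375/55848: DF=(1 − 1375/55848·(0.984000+0.977200+0.958900+0.916600+0.885600))/(1+1375/55848) = 69/80 ≈ 0.862500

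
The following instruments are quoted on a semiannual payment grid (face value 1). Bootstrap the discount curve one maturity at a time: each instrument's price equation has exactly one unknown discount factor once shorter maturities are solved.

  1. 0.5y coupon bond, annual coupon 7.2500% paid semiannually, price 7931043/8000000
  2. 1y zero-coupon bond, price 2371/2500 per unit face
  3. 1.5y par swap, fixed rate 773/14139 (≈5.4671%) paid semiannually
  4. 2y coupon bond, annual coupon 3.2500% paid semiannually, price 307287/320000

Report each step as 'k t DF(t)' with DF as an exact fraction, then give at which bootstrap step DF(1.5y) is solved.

1 1/2 9567/10000
2 1 2371/2500
3 3/2 9227/10000
4 2 8997/10000
DF(1.5y) is solved at step 3

step 1 [0.5y] bond c/2=29/800: DF=(7931043/8000000 − 29/800·(0))/(1+29/800) = 9567/10000 ≈ 0.956700
step 2 [1y] zero: DF = P = 2371/2500 ≈ 0.948400
step 3 [1.5y] swap r/2=773/28278: DF=(1 − 773/28278·(0.956700+0.948400))/(1+773/28278) = 9227/10000 ≈ 0.922700
step 4 [2y] bond c/2=13/800: DF=(307287/320000 − 13/800·(0.956700+0.948400+0.922700))/(1+13/800) = 8997/10000 ≈ 0.899700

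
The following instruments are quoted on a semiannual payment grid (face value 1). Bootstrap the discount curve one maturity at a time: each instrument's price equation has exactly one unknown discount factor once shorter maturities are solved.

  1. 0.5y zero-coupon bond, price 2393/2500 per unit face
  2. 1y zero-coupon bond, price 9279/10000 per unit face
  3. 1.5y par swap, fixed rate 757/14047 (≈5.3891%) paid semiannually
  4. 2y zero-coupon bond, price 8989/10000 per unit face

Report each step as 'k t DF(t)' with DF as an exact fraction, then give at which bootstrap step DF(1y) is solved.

step 1 [0.5y] zero: DF = P = 2393/2500 ≈ 0.957200
step 2 [1y] zero: DF = P = 9279/10000 ≈ 0.927900
step 3 [1.5y] swap r/2=757/28094: DF=(1 − 757/28094·(0.957200+0.927900))/(1+757/28094) = 9243/10000 ≈ 0.924300
step 4 [2y] zero: DF = P = 8989/10000 ≈ 0.898900

1 1/2 2393/2500
2 1 9279/10000
3 3/2 9243/10000
4 2 8989/10000
DF(1y) is solved at step 2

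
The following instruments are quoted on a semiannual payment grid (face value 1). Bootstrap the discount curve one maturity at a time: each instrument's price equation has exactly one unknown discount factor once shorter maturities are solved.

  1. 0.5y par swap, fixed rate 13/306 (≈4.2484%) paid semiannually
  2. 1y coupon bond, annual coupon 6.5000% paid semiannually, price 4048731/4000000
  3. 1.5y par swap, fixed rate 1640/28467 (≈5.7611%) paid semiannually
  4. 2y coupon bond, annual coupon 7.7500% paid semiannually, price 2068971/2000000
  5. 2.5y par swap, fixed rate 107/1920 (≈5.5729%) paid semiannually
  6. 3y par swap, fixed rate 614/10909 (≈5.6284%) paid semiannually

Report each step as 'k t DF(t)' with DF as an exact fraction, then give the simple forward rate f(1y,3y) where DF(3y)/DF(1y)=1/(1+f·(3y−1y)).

step 1 [0.5y] swap r/2=13/612: DF=(1 − 13/612·(0))/(1+13/612) = 612/625 ≈ 0.979200
step 2 [1y] bond c/2=13/400: DF=(4048731/4000000 − 13/400·(0.979200))/(1+13/400) = 1899/2000 ≈ 0.949500
step 3 [1.5y] swap r/2=820/28467: DF=(1 − 820/28467·(0.979200+0.949500))/(1+820/28467) = 459/500 ≈ 0.918000
step 4 [2y] bond c/2=31/800: DF=(2068971/2000000 − 31/800·(0.979200+0.949500+0.918000))/(1+31/800) = 8897/10000 ≈ 0.889700
step 5 [2.5y] swap r/2=107/3840: DF=(1 − 107/3840·(0.979200+0.949500+0.918000+0.889700))/(1+107/3840) = 2179/2500 ≈ 0.871600
step 6 [3y] swap r/2=307/10909: DF=(1 − 307/10909·(0.979200+0.949500+0.918000+0.889700+0.871600))/(1+307/10909) = 1693/2000 ≈ 0.846500

1 1/2 612/625
2 1 1899/2000
3 3/2 459/500
4 2 8897/10000
5 5/2 2179/2500
6 3 1693/2000
f(1y,3y) = ((1899/2000)/(1693/2000) − 1)/(2) = 103/1693 ≈ 6.0839%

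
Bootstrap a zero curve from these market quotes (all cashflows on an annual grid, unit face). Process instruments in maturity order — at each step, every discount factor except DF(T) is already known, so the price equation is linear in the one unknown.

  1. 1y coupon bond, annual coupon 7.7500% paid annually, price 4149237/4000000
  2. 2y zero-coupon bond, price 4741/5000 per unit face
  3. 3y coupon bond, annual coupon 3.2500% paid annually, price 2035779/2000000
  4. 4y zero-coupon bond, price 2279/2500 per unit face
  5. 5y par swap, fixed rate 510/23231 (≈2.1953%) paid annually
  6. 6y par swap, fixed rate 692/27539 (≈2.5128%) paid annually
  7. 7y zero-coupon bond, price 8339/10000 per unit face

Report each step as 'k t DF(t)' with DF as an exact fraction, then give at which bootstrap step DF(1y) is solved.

1 1 9627/10000
2 2 4741/5000
3 3 9257/10000
4 4 2279/2500
5 5 449/500
6 6 1077/1250
7 7 8339/10000
DF(1y) is solved at step 1

step 1 [1y] bond c/1=31/400: DF=(4149237/4000000 − 31/400·(0))/(1+31/400) = 9627/10000 ≈ 0.962700
step 2 [2y] zero: DF = P = 4741/5000 ≈ 0.948200
step 3 [3y] bond c/1=13/400: DF=(2035779/2000000 − 13/400·(0.962700+0.948200))/(1+13/400) = 9257/10000 ≈ 0.925700
step 4 [4y] zero: DF = P = 2279/2500 ≈ 0.911600
step 5 [5y] swap r/1=510/23231: DF=(1 − 510/23231·(0.962700+0.948200+0.925700+0.911600))/(1+510/23231) = 449/500 ≈ 0.898000
step 6 [6y] swap r/1=692/27539: DF=(1 − 692/27539·(0.962700+0.948200+0.925700+0.911600+0.898000))/(1+692/27539) = 1077/1250 ≈ 0.861600
step 7 [7y] zero: DF = P = 8339/10000 ≈ 0.833900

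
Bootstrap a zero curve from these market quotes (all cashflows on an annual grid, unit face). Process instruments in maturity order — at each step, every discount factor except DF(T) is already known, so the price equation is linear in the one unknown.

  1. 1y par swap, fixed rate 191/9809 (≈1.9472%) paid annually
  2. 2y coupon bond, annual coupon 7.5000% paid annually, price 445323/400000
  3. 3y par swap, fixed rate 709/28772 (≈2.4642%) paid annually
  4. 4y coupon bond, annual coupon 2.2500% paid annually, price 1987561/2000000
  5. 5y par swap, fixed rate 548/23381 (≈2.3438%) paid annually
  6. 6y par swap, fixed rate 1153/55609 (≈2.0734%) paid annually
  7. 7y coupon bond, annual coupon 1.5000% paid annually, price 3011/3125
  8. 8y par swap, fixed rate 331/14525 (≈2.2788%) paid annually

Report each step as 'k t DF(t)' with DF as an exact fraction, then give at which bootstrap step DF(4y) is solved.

step 1 [1y] swap r/1=191/9809: DF=(1 − 191/9809·(0))/(1+191/9809) = 9809/10000 ≈ 0.980900
step 2 [2y] bond c/1=3/40: DF=(445323/400000 − 3/40·(0.980900))/(1+3/40) = 1209/1250 ≈ 0.967200
step 3 [3y] swap r/1=709/28772: DF=(1 − 709/28772·(0.980900+0.967200))/(1+709/28772) = 9291/10000 ≈ 0.929100
step 4 [4y] bond c/1=9/400: DF=(1987561/2000000 − 9/400·(0.980900+0.967200+0.929100))/(1+9/400) = 4543/5000 ≈ 0.908600
step 5 [5y] swap r/1=548/23381: DF=(1 − 548/23381·(0.980900+0.967200+0.929100+0.908600))/(1+548/23381) = 1113/1250 ≈ 0.890400
step 6 [6y] swap r/1=1153/55609: DF=(1 − 1153/55609·(0.980900+0.967200+0.929100+0.908600+0.890400))/(1+1153/55609) = 8847/10000 ≈ 0.884700
step 7 [7y] bond c/1=3/200: DF=(3011/3125 − 3/200·(0.980900+0.967200+0.929100+0.908600+0.890400+0.884700))/(1+3/200) = 8671/10000 ≈ 0.867100
step 8 [8y] swap r/1=331/14525: DF=(1 − 331/14525·(0.980900+0.967200+0.929100+0.908600+0.890400+0.884700+0.867100))/(1+331/14525) = 1669/2000 ≈ 0.834500

1 1 9809/10000
2 2 1209/1250
3 3 9291/10000
4 4 4543/5000
5 5 1113/1250
6 6 8847/10000
7 7 8671/10000
8 8 1669/2000
DF(4y) is solved at step 4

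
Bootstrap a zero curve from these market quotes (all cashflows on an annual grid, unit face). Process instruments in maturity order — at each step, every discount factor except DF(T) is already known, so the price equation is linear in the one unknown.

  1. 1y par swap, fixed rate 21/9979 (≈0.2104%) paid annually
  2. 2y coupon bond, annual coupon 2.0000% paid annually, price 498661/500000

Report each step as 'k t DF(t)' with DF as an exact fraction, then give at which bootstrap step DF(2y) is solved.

1 1 9979/10000
2 2 4791/5000
DF(2y) is solved at step 2

step 1 [1y] swap r/1=21/9979: DF=(1 − 21/9979·(0))/(1+21/9979) = 9979/10000 ≈ 0.997900
step 2 [2y] bond c/1=1/50: DF=(498661/500000 − 1/50·(0.997900))/(1+1/50) = 4791/5000 ≈ 0.958200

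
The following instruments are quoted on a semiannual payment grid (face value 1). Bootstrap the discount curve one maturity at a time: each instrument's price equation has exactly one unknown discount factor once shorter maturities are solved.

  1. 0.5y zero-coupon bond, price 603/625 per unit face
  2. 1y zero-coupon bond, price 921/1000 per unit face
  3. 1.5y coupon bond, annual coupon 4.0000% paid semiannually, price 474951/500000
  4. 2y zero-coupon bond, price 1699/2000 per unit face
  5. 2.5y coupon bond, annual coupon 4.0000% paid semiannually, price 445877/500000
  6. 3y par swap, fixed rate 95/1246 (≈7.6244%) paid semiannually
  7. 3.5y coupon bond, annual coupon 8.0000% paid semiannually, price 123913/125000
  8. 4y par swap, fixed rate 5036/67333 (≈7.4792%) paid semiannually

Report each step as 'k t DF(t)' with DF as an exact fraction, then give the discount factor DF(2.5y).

1 1/2 603/625
2 1 921/1000
3 3/2 8943/10000
4 2 1699/2000
5 5/2 8031/10000
6 3 1601/2000
7 7/2 7519/10000
8 4 3741/5000
DF(2.5y) = 8031/10000 ≈ 0.803100

step 1 [0.5y] zero: DF = P = 603/625 ≈ 0.964800
step 2 [1y] zero: DF = P = 921/1000 ≈ 0.921000
step 3 [1.5y] bond c/2=1/50: DF=(474951/500000 − 1/50·(0.964800+0.921000))/(1+1/50) = 8943/10000 ≈ 0.894300
step 4 [2y] zero: DF = P = 1699/2000 ≈ 0.849500
step 5 [2.5y] bond c/2=1/50: DF=(445877/500000 − 1/50·(0.964800+0.921000+0.894300+0.849500))/(1+1/50) = 8031/10000 ≈ 0.803100
step 6 [3y] swap r/2=95/2492: DF=(1 − 95/2492·(0.964800+0.921000+0.894300+0.849500+0.803100))/(1+95/2492) = 1601/2000 ≈ 0.800500
step 7 [3.5y] bond c/2=1/25: DF=(123913/125000 − 1/25·(0.964800+0.921000+0.894300+0.849500+0.803100+0.800500))/(1+1/25) = 7519/10000 ≈ 0.751900
step 8 [4y] swap r/2=2518/67333: DF=(1 − 2518/67333·(0.964800+0.921000+0.894300+0.849500+0.803100+0.800500+0.751900))/(1+2518/67333) = 3741/5000 ≈ 0.748200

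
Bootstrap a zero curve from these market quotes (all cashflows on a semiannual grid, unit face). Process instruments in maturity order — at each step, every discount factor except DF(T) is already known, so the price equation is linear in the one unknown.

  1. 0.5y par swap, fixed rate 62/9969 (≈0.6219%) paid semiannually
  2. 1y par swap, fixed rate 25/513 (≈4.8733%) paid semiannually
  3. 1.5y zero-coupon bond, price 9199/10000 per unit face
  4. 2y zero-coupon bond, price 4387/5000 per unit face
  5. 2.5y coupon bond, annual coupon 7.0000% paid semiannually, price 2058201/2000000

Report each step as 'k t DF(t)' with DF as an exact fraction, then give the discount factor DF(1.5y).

step 1 [0.5y] swap r/2=31/9969: DF=(1 − 31/9969·(0))/(1+31/9969) = 9969/10000 ≈ 0.996900
step 2 [1y] swap r/2=25/1026: DF=(1 − 25/1026·(0.996900))/(1+25/1026) = 381/400 ≈ 0.952500
step 3 [1.5y] zero: DF = P = 9199/10000 ≈ 0.919900
step 4 [2y] zero: DF = P = 4387/5000 ≈ 0.877400
step 5 [2.5y] bond c/2=7/200: DF=(2058201/2000000 − 7/200·(0.996900+0.952500+0.919900+0.877400))/(1+7/200) = 2169/2500 ≈ 0.867600

1 1/2 9969/10000
2 1 381/400
3 3/2 9199/10000
4 2 4387/5000
5 5/2 2169/2500
DF(1.5y) = 9199/10000 ≈ 0.919900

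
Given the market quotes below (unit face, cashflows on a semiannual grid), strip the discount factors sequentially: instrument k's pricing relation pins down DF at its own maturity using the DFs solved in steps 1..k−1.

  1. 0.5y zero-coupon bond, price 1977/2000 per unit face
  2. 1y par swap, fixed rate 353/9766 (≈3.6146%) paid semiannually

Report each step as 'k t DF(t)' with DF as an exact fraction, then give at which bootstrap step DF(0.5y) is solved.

1 1/2 1977/2000
2 1 9647/10000
DF(0.5y) is solved at step 1

step 1 [0.5y] zero: DF = P = 1977/2000 ≈ 0.988500
step 2 [1y] swap r/2=353/19532: DF=(1 − 353/19532·(0.988500))/(1+353/19532) = 9647/10000 ≈ 0.964700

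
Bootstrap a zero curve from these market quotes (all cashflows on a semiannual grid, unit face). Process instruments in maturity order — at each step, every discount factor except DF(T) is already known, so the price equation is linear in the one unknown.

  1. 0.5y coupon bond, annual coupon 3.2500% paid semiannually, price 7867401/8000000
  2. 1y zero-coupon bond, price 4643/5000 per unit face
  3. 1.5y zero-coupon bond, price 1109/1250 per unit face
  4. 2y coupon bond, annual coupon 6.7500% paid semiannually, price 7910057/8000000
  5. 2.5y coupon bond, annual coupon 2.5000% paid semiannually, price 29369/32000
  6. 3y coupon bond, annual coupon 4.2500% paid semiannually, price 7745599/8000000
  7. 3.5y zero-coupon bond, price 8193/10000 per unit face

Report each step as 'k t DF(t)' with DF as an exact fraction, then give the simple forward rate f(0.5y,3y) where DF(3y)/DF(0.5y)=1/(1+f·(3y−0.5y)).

1 1/2 9677/10000
2 1 4643/5000
3 3/2 1109/1250
4 2 541/625
5 5/2 4307/5000
6 3 4271/5000
7 7/2 8193/10000
f(0.5y,3y) = ((9677/10000)/(4271/5000) − 1)/(5/2) = 227/4271 ≈ 5.3149%

step 1 [0.5y] bond c/2=13/800: DF=(7867401/8000000 − 13/800·(0))/(1+13/800) = 9677/10000 ≈ 0.967700
step 2 [1y] zero: DF = P = 4643/5000 ≈ 0.928600
step 3 [1.5y] zero: DF = P = 1109/1250 ≈ 0.887200
step 4 [2y] bond c/2=27/800: DF=(7910057/8000000 − 27/800·(0.967700+0.928600+0.887200))/(1+27/800) = 541/625 ≈ 0.865600
step 5 [2.5y] bond c/2=1/80: DF=(29369/32000 − 1/80·(0.967700+0.928600+0.887200+0.865600))/(1+1/80) = 4307/5000 ≈ 0.861400
step 6 [3y] bond c/2=17/800: DF=(7745599/8000000 − 17/800·(0.967700+0.928600+0.887200+0.865600+0.861400))/(1+17/800) = 4271/5000 ≈ 0.854200
step 7 [3.5y] zero: DF = P = 8193/10000 ≈ 0.819300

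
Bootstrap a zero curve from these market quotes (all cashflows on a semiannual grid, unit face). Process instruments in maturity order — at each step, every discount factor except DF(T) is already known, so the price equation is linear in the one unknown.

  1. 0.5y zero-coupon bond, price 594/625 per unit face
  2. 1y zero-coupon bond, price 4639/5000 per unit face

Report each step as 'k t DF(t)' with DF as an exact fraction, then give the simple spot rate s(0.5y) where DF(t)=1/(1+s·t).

step 1 [0.5y] zero: DF = P = 594/625 ≈ 0.950400
step 2 [1y] zero: DF = P = 4639/5000 ≈ 0.927800

1 1/2 594/625
2 1 4639/5000
s(0.5y) = (1/(594/625) − 1)/(1/2) = 31/297 ≈ 10.4377%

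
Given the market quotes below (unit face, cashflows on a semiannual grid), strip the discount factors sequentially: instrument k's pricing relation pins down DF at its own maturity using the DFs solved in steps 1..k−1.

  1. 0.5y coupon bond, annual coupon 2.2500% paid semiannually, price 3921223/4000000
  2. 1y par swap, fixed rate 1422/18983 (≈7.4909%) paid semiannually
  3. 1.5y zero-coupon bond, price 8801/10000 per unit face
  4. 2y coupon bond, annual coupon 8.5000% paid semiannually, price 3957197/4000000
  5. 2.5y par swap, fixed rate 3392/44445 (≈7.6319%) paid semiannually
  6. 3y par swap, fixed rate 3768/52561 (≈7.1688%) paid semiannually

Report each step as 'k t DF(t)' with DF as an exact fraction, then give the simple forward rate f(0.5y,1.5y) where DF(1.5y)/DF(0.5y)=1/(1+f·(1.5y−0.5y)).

1 1/2 4847/5000
2 1 9289/10000
3 3/2 8801/10000
4 2 8357/10000
5 5/2 519/625
6 3 2029/2500
f(0.5y,1.5y) = ((4847/5000)/(8801/10000) − 1)/(1) = 893/8801 ≈ 10.1466%

step 1 [0.5y] bond c/2=9/800: DF=(3921223/4000000 − 9/800·(0))/(1+9/800) = 4847/5000 ≈ 0.969400
step 2 [1y] swap r/2=711/18983: DF=(1 − 711/18983·(0.969400))/(1+711/18983) = 9289/10000 ≈ 0.928900
step 3 [1.5y] zero: DF = P = 8801/10000 ≈ 0.880100
step 4 [2y] bond c/2=17/400: DF=(3957197/4000000 − 17/400·(0.969400+0.928900+0.880100))/(1+17/400) = 8357/10000 ≈ 0.835700
step 5 [2.5y] swap r/2=1696/44445: DF=(1 − 1696/44445·(0.969400+0.928900+0.880100+0.835700))/(1+1696/44445) = 519/625 ≈ 0.830400
step 6 [3y] swap r/2=1884/52561: DF=(1 − 1884/52561·(0.969400+0.928900+0.880100+0.835700+0.830400))/(1+1884/52561) = 2029/2500 ≈ 0.811600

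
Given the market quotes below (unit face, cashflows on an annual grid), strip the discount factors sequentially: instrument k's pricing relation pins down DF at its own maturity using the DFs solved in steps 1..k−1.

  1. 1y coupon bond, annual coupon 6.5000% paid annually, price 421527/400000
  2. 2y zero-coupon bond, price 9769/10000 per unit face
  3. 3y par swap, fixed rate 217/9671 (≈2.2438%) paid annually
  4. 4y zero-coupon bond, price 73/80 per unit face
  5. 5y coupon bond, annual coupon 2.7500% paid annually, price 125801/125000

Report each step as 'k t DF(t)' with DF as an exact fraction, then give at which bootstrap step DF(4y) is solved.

step 1 [1y] bond c/1=13/200: DF=(421527/400000 − 13/200·(0))/(1+13/200) = 1979/2000 ≈ 0.989500
step 2 [2y] zero: DF = P = 9769/10000 ≈ 0.976900
step 3 [3y] swap r/1=217/9671: DF=(1 − 217/9671·(0.989500+0.976900))/(1+217/9671) = 9349/10000 ≈ 0.934900
step 4 [4y] zero: DF = P = 73/80 ≈ 0.912500
step 5 [5y] bond c/1=11/400: DF=(125801/125000 − 11/400·(0.989500+0.976900+0.934900+0.912500))/(1+11/400) = 4387/5000 ≈ 0.877400

1 1 1979/2000
2 2 9769/10000
3 3 9349/10000
4 4 73/80
5 5 4387/5000
DF(4y) is solved at step 4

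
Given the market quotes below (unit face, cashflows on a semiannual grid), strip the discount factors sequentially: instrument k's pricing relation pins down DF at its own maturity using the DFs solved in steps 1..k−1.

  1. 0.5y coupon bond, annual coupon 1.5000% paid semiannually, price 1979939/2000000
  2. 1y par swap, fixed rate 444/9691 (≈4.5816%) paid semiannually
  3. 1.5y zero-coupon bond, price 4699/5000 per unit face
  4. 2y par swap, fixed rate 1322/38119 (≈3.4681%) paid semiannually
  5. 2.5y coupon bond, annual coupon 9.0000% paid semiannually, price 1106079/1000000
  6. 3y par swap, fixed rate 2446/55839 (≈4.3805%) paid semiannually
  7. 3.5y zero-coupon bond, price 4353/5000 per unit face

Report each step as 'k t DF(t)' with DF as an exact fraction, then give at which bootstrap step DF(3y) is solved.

1 1/2 4913/5000
2 1 2389/2500
3 3/2 4699/5000
4 2 9339/10000
5 5/2 8943/10000
6 3 8777/10000
7 7/2 4353/5000
DF(3y) is solved at step 6

step 1 [0.5y] bond c/2=3/400: DF=(1979939/2000000 − 3/400·(0))/(1+3/400) = 4913/5000 ≈ 0.982600
step 2 [1y] swap r/2=222/9691: DF=(1 − 222/9691·(0.982600))/(1+222/9691) = 2389/2500 ≈ 0.955600
step 3 [1.5y] zero: DF = P = 4699/5000 ≈ 0.939800
step 4 [2y] swap r/2=661/38119: DF=(1 − 661/38119·(0.982600+0.955600+0.939800))/(1+661/38119) = 9339/10000 ≈ 0.933900
step 5 [2.5y] bond c/2=9/200: DF=(1106079/1000000 − 9/200·(0.982600+0.955600+0.939800+0.933900))/(1+9/200) = 8943/10000 ≈ 0.894300
step 6 [3y] swap r/2=1223/55839: DF=(1 − 1223/55839·(0.982600+0.955600+0.939800+0.933900+0.894300))/(1+1223/55839) = 8777/10000 ≈ 0.877700
step 7 [3.5y] zero: DF = P = 4353/5000 ≈ 0.870600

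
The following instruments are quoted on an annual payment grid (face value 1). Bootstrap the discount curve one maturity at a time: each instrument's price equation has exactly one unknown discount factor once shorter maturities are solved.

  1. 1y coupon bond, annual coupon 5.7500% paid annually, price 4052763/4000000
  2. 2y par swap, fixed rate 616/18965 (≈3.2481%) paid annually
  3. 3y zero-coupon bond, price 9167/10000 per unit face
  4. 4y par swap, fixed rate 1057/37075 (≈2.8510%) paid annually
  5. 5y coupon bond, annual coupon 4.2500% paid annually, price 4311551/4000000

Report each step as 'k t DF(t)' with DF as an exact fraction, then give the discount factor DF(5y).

step 1 [1y] bond c/1=23/400: DF=(4052763/4000000 − 23/400·(0))/(1+23/400) = 9581/10000 ≈ 0.958100
step 2 [2y] swap r/1=616/18965: DF=(1 − 616/18965·(0.958100))/(1+616/18965) = 1173/1250 ≈ 0.938400
step 3 [3y] zero: DF = P = 9167/10000 ≈ 0.916700
step 4 [4y] swap r/1=1057/37075: DF=(1 − 1057/37075·(0.958100+0.938400+0.916700))/(1+1057/37075) = 8943/10000 ≈ 0.894300
step 5 [5y] bond c/1=17/400: DF=(4311551/4000000 − 17/400·(0.958100+0.938400+0.916700+0.894300))/(1+17/400) = 2207/2500 ≈ 0.882800

1 1 9581/10000
2 2 1173/1250
3 3 9167/10000
4 4 8943/10000
5 5 2207/2500
DF(5y) = 2207/2500 ≈ 0.882800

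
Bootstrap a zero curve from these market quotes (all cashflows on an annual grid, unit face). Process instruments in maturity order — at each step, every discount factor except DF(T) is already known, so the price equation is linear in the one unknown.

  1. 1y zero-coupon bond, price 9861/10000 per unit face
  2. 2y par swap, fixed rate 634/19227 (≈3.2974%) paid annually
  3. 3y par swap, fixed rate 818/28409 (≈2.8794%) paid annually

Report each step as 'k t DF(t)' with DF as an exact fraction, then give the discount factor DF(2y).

step 1 [1y] zero: DF = P = 9861/10000 ≈ 0.986100
step 2 [2y] swap r/1=634/19227: DF=(1 − 634/19227·(0.986100))/(1+634/19227) = 4683/5000 ≈ 0.936600
step 3 [3y] swap r/1=818/28409: DF=(1 − 818/28409·(0.986100+0.936600))/(1+818/28409) = 4591/5000 ≈ 0.918200

1 1 9861/10000
2 2 4683/5000
3 3 4591/5000
DF(2y) = 4683/5000 ≈ 0.936600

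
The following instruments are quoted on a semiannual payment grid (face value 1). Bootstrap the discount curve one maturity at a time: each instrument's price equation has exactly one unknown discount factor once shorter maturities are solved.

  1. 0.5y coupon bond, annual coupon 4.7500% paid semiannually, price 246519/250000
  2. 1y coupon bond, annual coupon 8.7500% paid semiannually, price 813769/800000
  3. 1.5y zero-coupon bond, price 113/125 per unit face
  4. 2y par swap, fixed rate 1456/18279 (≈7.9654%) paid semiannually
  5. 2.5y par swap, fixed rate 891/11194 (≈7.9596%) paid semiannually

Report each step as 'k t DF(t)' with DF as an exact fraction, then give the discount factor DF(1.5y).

step 1 [0.5y] bond c/2=19/800: DF=(246519/250000 − 19/800·(0))/(1+19/800) = 602/625 ≈ 0.963200
step 2 [1y] bond c/2=7/160: DF=(813769/800000 − 7/160·(0.963200))/(1+7/160) = 4671/5000 ≈ 0.934200
step 3 [1.5y] zero: DF = P = 113/125 ≈ 0.904000
step 4 [2y] swap r/2=728/18279: DF=(1 − 728/18279·(0.963200+0.934200+0.904000))/(1+728/18279) = 534/625 ≈ 0.854400
step 5 [2.5y] swap r/2=891/22388: DF=(1 − 891/22388·(0.963200+0.934200+0.904000+0.854400))/(1+891/22388) = 4109/5000 ≈ 0.821800

1 1/2 602/625
2 1 4671/5000
3 3/2 113/125
4 2 534/625
5 5/2 4109/5000
DF(1.5y) = 113/125 ≈ 0.904000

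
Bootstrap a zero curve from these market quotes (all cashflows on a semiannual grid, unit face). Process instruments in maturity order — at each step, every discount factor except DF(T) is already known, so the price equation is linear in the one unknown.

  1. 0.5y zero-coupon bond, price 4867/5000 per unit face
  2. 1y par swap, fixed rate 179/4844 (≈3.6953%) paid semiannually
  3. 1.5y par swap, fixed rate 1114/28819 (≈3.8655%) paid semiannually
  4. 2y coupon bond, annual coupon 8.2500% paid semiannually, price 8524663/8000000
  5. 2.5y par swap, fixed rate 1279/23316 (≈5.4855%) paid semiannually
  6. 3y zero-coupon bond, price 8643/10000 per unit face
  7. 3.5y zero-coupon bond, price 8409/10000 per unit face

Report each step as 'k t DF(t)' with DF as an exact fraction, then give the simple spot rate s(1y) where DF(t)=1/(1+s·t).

step 1 [0.5y] zero: DF = P = 4867/5000 ≈ 0.973400
step 2 [1y] swap r/2=179/9688: DF=(1 − 179/9688·(0.973400))/(1+179/9688) = 4821/5000 ≈ 0.964200
step 3 [1.5y] swap r/2=557/28819: DF=(1 − 557/28819·(0.973400+0.964200))/(1+557/28819) = 9443/10000 ≈ 0.944300
step 4 [2y] bond c/2=33/800: DF=(8524663/8000000 − 33/800·(0.973400+0.964200+0.944300))/(1+33/800) = 2273/2500 ≈ 0.909200
step 5 [2.5y] swap r/2=1279/46632: DF=(1 − 1279/46632·(0.973400+0.964200+0.944300+0.909200))/(1+1279/46632) = 8721/10000 ≈ 0.872100
step 6 [3y] zero: DF = P = 8643/10000 ≈ 0.864300
step 7 [3.5y] zero: DF = P = 8409/10000 ≈ 0.840900

1 1/2 4867/5000
2 1 4821/5000
3 3/2 9443/10000
4 2 2273/2500
5 5/2 8721/10000
6 3 8643/10000
7 7/2 8409/10000
s(1y) = (1/(4821/5000) − 1)/(1) = 179/4821 ≈ 3.7129%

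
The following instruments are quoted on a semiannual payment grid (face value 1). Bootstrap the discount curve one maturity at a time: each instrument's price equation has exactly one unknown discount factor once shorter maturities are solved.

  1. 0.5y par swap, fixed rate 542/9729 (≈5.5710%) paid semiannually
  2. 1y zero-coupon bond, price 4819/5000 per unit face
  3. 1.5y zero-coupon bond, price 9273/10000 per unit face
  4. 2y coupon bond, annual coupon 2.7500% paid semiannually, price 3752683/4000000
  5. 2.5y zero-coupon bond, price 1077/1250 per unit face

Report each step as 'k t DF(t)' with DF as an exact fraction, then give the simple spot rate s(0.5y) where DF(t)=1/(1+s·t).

1 1/2 9729/10000
2 1 4819/5000
3 3/2 9273/10000
4 2 4433/5000
5 5/2 1077/1250
s(0.5y) = (1/(9729/10000) − 1)/(1/2) = 542/9729 ≈ 5.5710%

step 1 [0.5y] swap r/2=271/9729: DF=(1 − 271/9729·(0))/(1+271/9729) = 9729/10000 ≈ 0.972900
step 2 [1y] zero: DF = P = 4819/5000 ≈ 0.963800
step 3 [1.5y] zero: DF = P = 9273/10000 ≈ 0.927300
step 4 [2y] bond c/2=11/800: DF=(3752683/4000000 − 11/800·(0.972900+0.963800+0.927300))/(1+11/800) = 4433/5000 ≈ 0.886600
step 5 [2.5y] zero: DF = P = 1077/1250 ≈ 0.861600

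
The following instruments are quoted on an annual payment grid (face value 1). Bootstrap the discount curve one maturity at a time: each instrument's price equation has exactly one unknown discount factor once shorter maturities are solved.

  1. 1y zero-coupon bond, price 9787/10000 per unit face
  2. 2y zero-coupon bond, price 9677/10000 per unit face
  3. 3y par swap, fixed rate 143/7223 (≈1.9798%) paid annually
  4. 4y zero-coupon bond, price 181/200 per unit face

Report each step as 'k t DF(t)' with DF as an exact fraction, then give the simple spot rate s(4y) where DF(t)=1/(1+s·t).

1 1 9787/10000
2 2 9677/10000
3 3 2357/2500
4 4 181/200
s(4y) = (1/(181/200) − 1)/(4) = 19/724 ≈ 2.6243%

step 1 [1y] zero: DF = P = 9787/10000 ≈ 0.978700
step 2 [2y] zero: DF = P = 9677/10000 ≈ 0.967700
step 3 [3y] swap r/1=143/7223: DF=(1 − 143/7223·(0.978700+0.967700))/(1+143/7223) = 2357/2500 ≈ 0.942800
step 4 [4y] zero: DF = P = 181/200 ≈ 0.905000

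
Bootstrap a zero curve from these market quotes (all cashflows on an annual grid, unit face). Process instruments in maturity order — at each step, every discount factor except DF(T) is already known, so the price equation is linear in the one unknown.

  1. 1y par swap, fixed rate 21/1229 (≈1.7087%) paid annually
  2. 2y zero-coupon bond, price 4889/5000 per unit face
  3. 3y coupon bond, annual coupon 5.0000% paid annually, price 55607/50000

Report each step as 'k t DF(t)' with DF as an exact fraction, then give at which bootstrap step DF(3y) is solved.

step 1 [1y] swap r/1=21/1229: DF=(1 − 21/1229·(0))/(1+21/1229) = 1229/1250 ≈ 0.983200
step 2 [2y] zero: DF = P = 4889/5000 ≈ 0.977800
step 3 [3y] bond c/1=1/20: DF=(55607/50000 − 1/20·(0.983200+0.977800))/(1+1/20) = 4829/5000 ≈ 0.965800

1 1 1229/1250
2 2 4889/5000
3 3 4829/5000
DF(3y) is solved at step 3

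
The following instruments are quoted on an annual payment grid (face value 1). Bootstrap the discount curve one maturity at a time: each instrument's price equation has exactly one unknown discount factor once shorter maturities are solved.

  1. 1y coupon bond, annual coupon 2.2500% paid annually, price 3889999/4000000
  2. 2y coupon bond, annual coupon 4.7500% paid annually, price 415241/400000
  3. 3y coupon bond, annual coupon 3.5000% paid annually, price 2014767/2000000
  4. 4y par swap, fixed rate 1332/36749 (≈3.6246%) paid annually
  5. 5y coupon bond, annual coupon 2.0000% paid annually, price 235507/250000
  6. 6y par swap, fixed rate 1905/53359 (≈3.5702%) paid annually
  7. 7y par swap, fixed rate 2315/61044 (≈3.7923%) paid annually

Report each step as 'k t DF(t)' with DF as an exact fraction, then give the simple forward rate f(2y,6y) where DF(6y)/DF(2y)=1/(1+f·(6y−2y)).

step 1 [1y] bond c/1=9/400: DF=(3889999/4000000 − 9/400·(0))/(1+9/400) = 9511/10000 ≈ 0.951100
step 2 [2y] bond c/1=19/400: DF=(415241/400000 − 19/400·(0.951100))/(1+19/400) = 9479/10000 ≈ 0.947900
step 3 [3y] bond c/1=7/200: DF=(2014767/2000000 − 7/200·(0.951100+0.947900))/(1+7/200) = 9091/10000 ≈ 0.909100
step 4 [4y] swap r/1=1332/36749: DF=(1 − 1332/36749·(0.951100+0.947900+0.909100))/(1+1332/36749) = 2167/2500 ≈ 0.866800
step 5 [5y] bond c/1=1/50: DF=(235507/250000 − 1/50·(0.951100+0.947900+0.909100+0.866800))/(1+1/50) = 1703/2000 ≈ 0.851500
step 6 [6y] swap r/1=1905/53359: DF=(1 − 1905/53359·(0.951100+0.947900+0.909100+0.866800+0.851500))/(1+1905/53359) = 1619/2000 ≈ 0.809500
step 7 [7y] swap r/1=2315/61044: DF=(1 − 2315/61044·(0.951100+0.947900+0.909100+0.866800+0.851500+0.809500))/(1+2315/61044) = 1537/2000 ≈ 0.768500

1 1 9511/10000
2 2 9479/10000
3 3 9091/10000
4 4 2167/2500
5 5 1703/2000
6 6 1619/2000
7 7 1537/2000
f(2y,6y) = ((9479/10000)/(1619/2000) − 1)/(4) = 346/8095 ≈ 4.2742%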